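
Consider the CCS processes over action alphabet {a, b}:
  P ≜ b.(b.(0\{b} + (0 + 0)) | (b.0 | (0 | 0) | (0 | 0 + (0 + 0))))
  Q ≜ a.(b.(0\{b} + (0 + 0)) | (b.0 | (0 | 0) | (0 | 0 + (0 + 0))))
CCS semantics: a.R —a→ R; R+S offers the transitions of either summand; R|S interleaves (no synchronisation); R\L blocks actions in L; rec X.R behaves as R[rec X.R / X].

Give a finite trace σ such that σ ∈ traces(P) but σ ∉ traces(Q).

b

LTS(P): 5 reachable states
  u0 = b.(b.(0\{b} + (0 + 0)) | (b.0 | (0 | 0) | (0 | 0 + (0 + 0)))) :: -b-> u1
  u1 = b.(0\{b} + (0 + 0)) | (b.0 | (0 | 0) | (0 | 0 + (0 + 0))) :: -b-> u2, -b-> u3
  u2 = (0\{b} + (0 + 0)) | (b.0 | (0 | 0) | (0 | 0 + (0 + 0))) :: -b-> u4
  u3 = b.(0\{b} + (0 + 0)) | (0 | (0 | 0) | (0 | 0 + (0 + 0))) :: -b-> u4
  u4 = (0\{b} + (0 + 0)) | (0 | (0 | 0) | (0 | 0 + (0 + 0))) :: ∅
LTS(Q): 5 reachable states
  v0 = a.(b.(0\{b} + (0 + 0)) | (b.0 | (0 | 0) | (0 | 0 + (0 + 0)))) :: -a-> v1
  v1 = b.(0\{b} + (0 + 0)) | (b.0 | (0 | 0) | (0 | 0 + (0 + 0))) :: -b-> v2, -b-> v3
  v2 = (0\{b} + (0 + 0)) | (b.0 | (0 | 0) | (0 | 0 + (0 + 0))) :: -b-> v4
  v3 = b.(0\{b} + (0 + 0)) | (0 | (0 | 0) | (0 | 0 + (0 + 0))) :: -b-> v4
  v4 = (0\{b} + (0 + 0)) | (0 | (0 | 0) | (0 | 0 + (0 + 0))) :: ∅
Trace ⟨b⟩ through P, begin at {u0}:
  step 1 (b): {u1}
  P completes σ.
Trace ⟨b⟩ through Q, begin at {v0}:
  step 1 (b): no successor for Q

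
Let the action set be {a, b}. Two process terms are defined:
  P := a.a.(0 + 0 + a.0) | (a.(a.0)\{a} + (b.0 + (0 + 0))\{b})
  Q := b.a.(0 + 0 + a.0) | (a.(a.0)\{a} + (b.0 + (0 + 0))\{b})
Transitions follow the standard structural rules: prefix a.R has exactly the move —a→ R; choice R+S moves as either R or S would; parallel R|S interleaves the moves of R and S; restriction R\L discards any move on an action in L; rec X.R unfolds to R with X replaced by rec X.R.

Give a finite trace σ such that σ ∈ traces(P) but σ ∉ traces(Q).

LTS(P): 8 reachable states
  u0 = a.a.(0 + 0 + a.0) | (a.(a.0)\{a} + (b.0 + (0 + 0))\{b}) | —a→ u1, —a→ u2
  u1 = a.(0 + 0 + a.0) | (a.(a.0)\{a} + (b.0 + (0 + 0))\{b}) | —a→ u3, —a→ u4
  u2 = a.a.(0 + 0 + a.0) | (a.0)\{a} | —a→ u4
  u3 = (0 + 0 + a.0) | (a.(a.0)\{a} + (b.0 + (0 + 0))\{b}) | —a→ u5, —a→ u6
  u4 = a.(0 + 0 + a.0) | (a.0)\{a} | —a→ u5
  u5 = (0 + 0 + a.0) | (a.0)\{a} | —a→ u7
  u6 = 0 | (a.(a.0)\{a} + (b.0 + (0 + 0))\{b}) | —a→ u7
  u7 = 0 | (a.0)\{a} | ∅
LTS(Q): 8 reachable states
  v0 = b.a.(0 + 0 + a.0) | (a.(a.0)\{a} + (b.0 + (0 + 0))\{b}) | —a→ v1, —b→ v2
  v1 = b.a.(0 + 0 + a.0) | (a.0)\{a} | —b→ v3
  v2 = a.(0 + 0 + a.0) | (a.(a.0)\{a} + (b.0 + (0 + 0))\{b}) | —a→ v3, —a→ v4
  v3 = a.(0 + 0 + a.0) | (a.0)\{a} | —a→ v5
  v4 = (0 + 0 + a.0) | (a.(a.0)\{a} + (b.0 + (0 + 0))\{b}) | —a→ v5, —a→ v6
  v5 = (0 + 0 + a.0) | (a.0)\{a} | —a→ v7
  v6 = 0 | (a.(a.0)\{a} + (b.0 + (0 + 0))\{b}) | —a→ v7
  v7 = 0 | (a.0)\{a} | ∅
Executing aa from P (initial set {u0}):
  [1] a ⇒ {u1, u2}
  [2] a ⇒ {u3, u4}
  — P admits the full trace.
Executing aa from Q (initial set {v0}):
  [1] a ⇒ {v1}
  [2] a ⇒ no successor for Q

aa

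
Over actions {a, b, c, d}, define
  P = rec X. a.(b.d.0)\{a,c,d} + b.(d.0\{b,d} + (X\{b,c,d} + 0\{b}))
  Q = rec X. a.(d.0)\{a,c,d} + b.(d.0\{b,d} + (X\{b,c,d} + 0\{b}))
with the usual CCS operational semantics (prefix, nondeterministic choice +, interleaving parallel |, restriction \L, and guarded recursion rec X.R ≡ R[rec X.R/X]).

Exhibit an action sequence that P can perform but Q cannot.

Reachable graph of P (6 states):
  m0 = rec X. a.(b.d.0)\{a,c,d} + b.(d.0\{b,d} + (X\{b,c,d} + 0\{b})) :: —a→ m1, —b→ m2
  m1 = (b.d.0)\{a,c,d} :: —b→ m3
  m2 = d.0\{b,d} + ((rec X. a.(b.d.0)\{a,c,d} + b.(d.0\{b,d} + (X\{b,c,d} + 0\{b})))\{b,c,d} + 0\{b}) :: —a→ m4, —d→ m5
  m3 = (d.0)\{a,c,d} :: ∅
  m4 = (b.d.0)\{a,c,d}\{b,c,d} :: ∅
  m5 = 0\{b,d} :: ∅
Reachable graph of Q (5 states):
  n0 = rec X. a.(d.0)\{a,c,d} + b.(d.0\{b,d} + (X\{b,c,d} + 0\{b})) :: —a→ n1, —b→ n2
  n1 = (d.0)\{a,c,d} :: ∅
  n2 = d.0\{b,d} + ((rec X. a.(d.0)\{a,c,d} + b.(d.0\{b,d} + (X\{b,c,d} + 0\{b})))\{b,c,d} + 0\{b}) :: —a→ n3, —d→ n4
  n3 = (d.0)\{a,c,d}\{b,c,d} :: ∅
  n4 = 0\{b,d} :: ∅
Run σ = ⟨ab⟩ on P: start {m0}
  [1] a ⇒ {m1}
  [2] b ⇒ {m3}
  ✓ P
Run σ = ⟨ab⟩ on Q: start {n0}
  [1] a ⇒ {n1}
  [2] b ⇒ no successor for Q

ab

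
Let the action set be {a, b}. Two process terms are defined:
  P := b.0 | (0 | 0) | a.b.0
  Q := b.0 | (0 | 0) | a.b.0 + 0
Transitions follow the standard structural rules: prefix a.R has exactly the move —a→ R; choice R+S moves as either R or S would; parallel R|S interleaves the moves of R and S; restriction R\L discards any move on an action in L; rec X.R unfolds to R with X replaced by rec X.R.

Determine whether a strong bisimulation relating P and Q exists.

Reachable graph of P (6 states):
  p0 = b.0 | (0 | 0) | a.b.0 has moves --a--▸ p1, --b--▸ p2
  p1 = b.0 | (0 | 0) | b.0 has moves --b--▸ p3, --b--▸ p4
  p2 = 0 | (0 | 0) | a.b.0 has moves --a--▸ p3
  p3 = 0 | (0 | 0) | b.0 has moves --b--▸ p5
  p4 = b.0 | (0 | 0) | 0 has moves --b--▸ p5
  p5 = 0 | (0 | 0) | 0 has moves stopped
Reachable graph of Q (6 states):
  q0 = b.0 | (0 | 0) | a.b.0 + 0 has moves --a--▸ q1, --b--▸ q2
  q1 = b.0 | (0 | 0) | b.0 has moves --b--▸ q3, --b--▸ q4
  q2 = 0 | (0 | 0) | a.b.0 has moves --a--▸ q3
  q3 = 0 | (0 | 0) | b.0 has moves --b--▸ q5
  q4 = b.0 | (0 | 0) | 0 has moves --b--▸ q5
  q5 = 0 | (0 | 0) | 0 has moves stopped
Partition-refinement fixed point:
  B0 = {p0, q0}
  B1 = {p2, q2}
  B2 = {p3, p4, q3, q4}
  B3 = {p5, q5}
  B4 = {p1, q1}
p0 ∈ B0, q0 ∈ B0 → same block

YES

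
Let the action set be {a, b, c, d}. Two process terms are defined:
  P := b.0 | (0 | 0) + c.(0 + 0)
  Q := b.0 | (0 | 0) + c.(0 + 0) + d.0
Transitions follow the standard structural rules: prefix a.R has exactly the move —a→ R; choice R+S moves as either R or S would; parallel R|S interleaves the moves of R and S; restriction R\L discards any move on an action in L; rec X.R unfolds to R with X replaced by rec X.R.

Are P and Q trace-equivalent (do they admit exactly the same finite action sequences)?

NO — witness ⟨d⟩

P's transition system — 3 states:
  p0 = b.0 | (0 | 0) + c.(0 + 0) has moves -b-> p1, -c-> p2
  p1 = 0 | (0 | 0) has moves (no moves)
  p2 = 0 + 0 has moves (no moves)
Q's transition system — 4 states:
  q0 = b.0 | (0 | 0) + c.(0 + 0) + d.0 has moves -b-> q1, -c-> q2, -d-> q3
  q1 = 0 | (0 | 0) has moves (no moves)
  q2 = 0 + 0 has moves (no moves)
  q3 = 0 has moves (no moves)
Executing d from Q (initial set {q0}):
  [1] d ⇒ {q3}
  — Q admits the full trace.
Executing d from P (initial set {p0}):
  [1] d ⇒ ∅  — P cannot continue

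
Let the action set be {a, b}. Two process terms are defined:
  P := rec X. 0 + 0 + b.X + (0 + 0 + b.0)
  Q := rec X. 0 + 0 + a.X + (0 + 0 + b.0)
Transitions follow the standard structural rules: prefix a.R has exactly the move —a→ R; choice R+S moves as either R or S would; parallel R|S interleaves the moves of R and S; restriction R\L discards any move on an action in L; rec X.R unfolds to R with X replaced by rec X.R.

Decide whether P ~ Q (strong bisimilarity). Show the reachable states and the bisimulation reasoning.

NO

P's transition system — 2 states:
  u0 = rec X. 0 + 0 + b.X + (0 + 0 + b.0) ⊢ —b→ u0, —b→ u1
  u1 = 0 ⊢ deadlocked
Q's transition system — 2 states:
  v0 = rec X. 0 + 0 + a.X + (0 + 0 + b.0) ⊢ —a→ v0, —b→ v1
  v1 = 0 ⊢ deadlocked
Coarsest stable partition (strong bisimilarity classes):
  B0 = {u0}
  B1 = {u1, v1}
  B2 = {v0}
u0 ∈ B0, v0 ∈ B2 → different blocks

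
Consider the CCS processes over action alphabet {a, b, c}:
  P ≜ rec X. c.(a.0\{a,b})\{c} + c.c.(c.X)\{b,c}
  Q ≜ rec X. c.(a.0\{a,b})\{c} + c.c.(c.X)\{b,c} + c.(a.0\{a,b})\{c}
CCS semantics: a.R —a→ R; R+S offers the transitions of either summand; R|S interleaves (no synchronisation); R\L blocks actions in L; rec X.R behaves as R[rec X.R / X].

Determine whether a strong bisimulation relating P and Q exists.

YES

P's transition system — 5 states:
  m0 = rec X. c.(a.0\{a,b})\{c} + c.c.(c.X)\{b,c} → ··c··> m1, ··c··> m2
  m1 = (a.0\{a,b})\{c} → ··a··> m3
  m2 = c.(c.(rec X. c.(a.0\{a,b})\{c} + c.c.(c.X)\{b,c}))\{b,c} → ··c··> m4
  m3 = 0\{a,b}\{c} → ∅
  m4 = (c.(rec X. c.(a.0\{a,b})\{c} + c.c.(c.X)\{b,c}))\{b,c} → ∅
Q's transition system — 5 states:
  n0 = rec X. c.(a.0\{a,b})\{c} + c.c.(c.X)\{b,c} + c.(a.0\{a,b})\{c} → ··c··> n1, ··c··> n2
  n1 = (a.0\{a,b})\{c} → ··a··> n3
  n2 = c.(c.(rec X. c.(a.0\{a,b})\{c} + c.c.(c.X)\{b,c} + c.(a.0\{a,b})\{c}))\{b,c} → ··c··> n4
  n3 = 0\{a,b}\{c} → ∅
  n4 = (c.(rec X. c.(a.0\{a,b})\{c} + c.c.(c.X)\{b,c} + c.(a.0\{a,b})\{c}))\{b,c} → ∅
Partition-refinement fixed point:
  B0 = {m0, n0}
  B1 = {m1, n1}
  B2 = {m3, m4, n3, n4}
  B3 = {m2, n2}
m0 ∈ B0, n0 ∈ B0 → same block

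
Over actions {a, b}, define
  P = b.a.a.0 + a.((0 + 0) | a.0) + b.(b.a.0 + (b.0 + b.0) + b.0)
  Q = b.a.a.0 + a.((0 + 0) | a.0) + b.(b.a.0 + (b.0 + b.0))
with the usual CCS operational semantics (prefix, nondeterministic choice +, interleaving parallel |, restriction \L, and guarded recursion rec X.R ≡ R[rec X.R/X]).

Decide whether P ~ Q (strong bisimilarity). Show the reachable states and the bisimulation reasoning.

YES

P's transition system — 7 states:
  u0 = b.a.a.0 + a.((0 + 0) | a.0) + b.(b.a.0 + (b.0 + b.0) + b.0) → —a→ u1, —b→ u2, —b→ u3
  u1 = (0 + 0) | a.0 → —a→ u4
  u2 = a.a.0 → —a→ u5
  u3 = b.a.0 + (b.0 + b.0) + b.0 → —b→ u5, —b→ u6
  u4 = (0 + 0) | 0 → (no moves)
  u5 = a.0 → —a→ u6
  u6 = 0 → (no moves)
Q's transition system — 7 states:
  v0 = b.a.a.0 + a.((0 + 0) | a.0) + b.(b.a.0 + (b.0 + b.0)) → —a→ v1, —b→ v2, —b→ v3
  v1 = (0 + 0) | a.0 → —a→ v4
  v2 = a.a.0 → —a→ v5
  v3 = b.a.0 + (b.0 + b.0) → —b→ v5, —b→ v6
  v4 = (0 + 0) | 0 → (no moves)
  v5 = a.0 → —a→ v6
  v6 = 0 → (no moves)
Bisimilarity quotient blocks:
  B0 = {u0, v0}
  B1 = {u3, v3}
  B2 = {u1, u5, v1, v5}
  B3 = {u4, u6, v4, v6}
  B4 = {u2, v2}
u0 ∈ B0, v0 ∈ B0 → same block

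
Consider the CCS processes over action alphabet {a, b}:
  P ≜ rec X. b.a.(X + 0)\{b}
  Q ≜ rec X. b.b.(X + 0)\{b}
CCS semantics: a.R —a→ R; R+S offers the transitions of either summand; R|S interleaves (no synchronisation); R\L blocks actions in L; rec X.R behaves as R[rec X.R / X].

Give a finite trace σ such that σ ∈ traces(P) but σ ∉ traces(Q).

P's transition system — 3 states:
  s0 = rec X. b.a.(X + 0)\{b} → =b=> s1
  s1 = a.((rec X. b.a.(X + 0)\{b}) + 0)\{b} → =a=> s2
  s2 = ((rec X. b.a.(X + 0)\{b}) + 0)\{b} → ∅
Q's transition system — 3 states:
  t0 = rec X. b.b.(X + 0)\{b} → =b=> t1
  t1 = b.((rec X. b.b.(X + 0)\{b}) + 0)\{b} → =b=> t2
  t2 = ((rec X. b.b.(X + 0)\{b}) + 0)\{b} → ∅
Trace ⟨ba⟩ through P, begin at {s0}:
  after b @ step 1: {s1}
  after a @ step 2: {s2}
  P completes σ.
Trace ⟨ba⟩ through Q, begin at {t0}:
  after b @ step 1: {t1}
  after a @ step 2: ∅ (Q stuck)

ba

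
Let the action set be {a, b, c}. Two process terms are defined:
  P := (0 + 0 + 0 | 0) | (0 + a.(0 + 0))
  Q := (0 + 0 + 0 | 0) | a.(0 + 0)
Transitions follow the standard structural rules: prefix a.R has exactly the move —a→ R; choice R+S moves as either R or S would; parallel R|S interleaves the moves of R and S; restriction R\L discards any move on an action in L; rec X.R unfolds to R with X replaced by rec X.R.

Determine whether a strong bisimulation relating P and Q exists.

P's transition system — 2 states:
  s0 = (0 + 0 + 0 | 0) | (0 + a.(0 + 0)) → —a→ s1
  s1 = (0 + 0 + 0 | 0) | (0 + 0) → stopped
Q's transition system — 2 states:
  t0 = (0 + 0 + 0 | 0) | a.(0 + 0) → —a→ t1
  t1 = (0 + 0 + 0 | 0) | (0 + 0) → stopped
Coarsest stable partition (strong bisimilarity classes):
  B0 = {s0, t0}
  B1 = {s1, t1}
s0 ∈ B0, t0 ∈ B0 → same block

bisimilar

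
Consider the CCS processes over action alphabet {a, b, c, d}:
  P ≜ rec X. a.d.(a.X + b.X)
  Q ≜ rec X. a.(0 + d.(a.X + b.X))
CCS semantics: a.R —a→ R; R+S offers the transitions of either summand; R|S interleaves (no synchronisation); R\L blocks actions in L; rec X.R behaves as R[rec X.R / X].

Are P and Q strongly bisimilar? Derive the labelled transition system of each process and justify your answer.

P's transition system — 3 states:
  m0 = rec X. a.d.(a.X + b.X) | --a--▸ m1
  m1 = d.(a.(rec X. a.d.(a.X + b.X)) + b.(rec X. a.d.(a.X + b.X))) | --d--▸ m2
  m2 = a.(rec X. a.d.(a.X + b.X)) + b.(rec X. a.d.(a.X + b.X)) | --a--▸ m0, --b--▸ m0
Q's transition system — 3 states:
  n0 = rec X. a.(0 + d.(a.X + b.X)) | --a--▸ n1
  n1 = 0 + d.(a.(rec X. a.(0 + d.(a.X + b.X))) + b.(rec X. a.(0 + d.(a.X + b.X)))) | --d--▸ n2
  n2 = a.(rec X. a.(0 + d.(a.X + b.X))) + b.(rec X. a.(0 + d.(a.X + b.X))) | --a--▸ n0, --b--▸ n0
Coarsest stable partition (strong bisimilarity classes):
  B0 = {m0, n0}
  B1 = {m1, n1}
  B2 = {m2, n2}
m0 ∈ B0, n0 ∈ B0 → same block

bisimilar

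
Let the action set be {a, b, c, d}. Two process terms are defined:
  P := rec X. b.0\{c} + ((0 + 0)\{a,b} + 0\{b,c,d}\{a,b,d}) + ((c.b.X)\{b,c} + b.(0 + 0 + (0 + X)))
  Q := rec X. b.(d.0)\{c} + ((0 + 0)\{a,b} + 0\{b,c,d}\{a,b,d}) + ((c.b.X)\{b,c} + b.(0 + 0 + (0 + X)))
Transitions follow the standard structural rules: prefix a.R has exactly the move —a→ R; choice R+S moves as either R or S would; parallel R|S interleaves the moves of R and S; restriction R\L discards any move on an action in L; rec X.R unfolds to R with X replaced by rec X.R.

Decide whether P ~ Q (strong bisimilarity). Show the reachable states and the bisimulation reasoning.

Reachable graph of P (3 states):
  m0 = rec X. b.0\{c} + ((0 + 0)\{a,b} + 0\{b,c,d}\{a,b,d}) + ((c.b.X)\{b,c} + b.(0 + 0 + (0 + X))) → -b-> m1, -b-> m2
  m1 = 0 + 0 + (0 + (rec X. b.0\{c} + ((0 + 0)\{a,b} + 0\{b,c,d}\{a,b,d}) + ((c.b.X)\{b,c} + b.(0 + 0 + (0 + X))))) → -b-> m1, -b-> m2
  m2 = 0\{c} → ·
Reachable graph of Q (4 states):
  n0 = rec X. b.(d.0)\{c} + ((0 + 0)\{a,b} + 0\{b,c,d}\{a,b,d}) + ((c.b.X)\{b,c} + b.(0 + 0 + (0 + X))) → -b-> n1, -b-> n2
  n1 = (d.0)\{c} → -d-> n3
  n2 = 0 + 0 + (0 + (rec X. b.(d.0)\{c} + ((0 + 0)\{a,b} + 0\{b,c,d}\{a,b,d}) + ((c.b.X)\{b,c} + b.(0 + 0 + (0 + X))))) → -b-> n1, -b-> n2
  n3 = 0\{c} → ·
Bisimilarity quotient blocks:
  B0 = {m0, m1}
  B1 = {m2, n3}
  B2 = {n0, n2}
  B3 = {n1}
m0 ∈ B0, n0 ∈ B2 → different blocks

P ≁ Q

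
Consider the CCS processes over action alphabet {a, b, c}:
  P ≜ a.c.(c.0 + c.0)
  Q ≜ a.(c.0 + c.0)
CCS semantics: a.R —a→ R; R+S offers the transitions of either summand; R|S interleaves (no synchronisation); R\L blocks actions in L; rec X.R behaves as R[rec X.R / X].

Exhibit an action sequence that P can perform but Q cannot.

P's transition system — 4 states:
  u0 = a.c.(c.0 + c.0) ⊢ =a=> u1
  u1 = c.(c.0 + c.0) ⊢ =c=> u2
  u2 = c.0 + c.0 ⊢ =c=> u3
  u3 = 0 ⊢ stopped
Q's transition system — 3 states:
  v0 = a.(c.0 + c.0) ⊢ =a=> v1
  v1 = c.0 + c.0 ⊢ =c=> v2
  v2 = 0 ⊢ stopped
Run σ = ⟨acc⟩ on P: start {u0}
  after a @ step 1: {u1}
  after c @ step 2: {u2}
  after c @ step 3: {u3}
  — P admits the full trace.
Run σ = ⟨acc⟩ on Q: start {v0}
  after a @ step 1: {v1}
  after c @ step 2: {v2}
  after c @ step 3: ∅  — Q cannot continue

acc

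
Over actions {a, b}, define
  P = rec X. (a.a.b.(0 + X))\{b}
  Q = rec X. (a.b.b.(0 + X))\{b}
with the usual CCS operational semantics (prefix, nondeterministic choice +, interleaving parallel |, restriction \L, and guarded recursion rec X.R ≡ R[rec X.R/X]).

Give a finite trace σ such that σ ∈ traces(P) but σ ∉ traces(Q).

LTS(P): 3 reachable states
  p0 = rec X. (a.a.b.(0 + X))\{b} has moves --a--▸ p1
  p1 = (a.b.(0 + (rec X. (a.a.b.(0 + X))\{b})))\{b} has moves --a--▸ p2
  p2 = (b.(0 + (rec X. (a.a.b.(0 + X))\{b})))\{b} has moves ·
LTS(Q): 2 reachable states
  q0 = rec X. (a.b.b.(0 + X))\{b} has moves --a--▸ q1
  q1 = (b.b.(0 + (rec X. (a.b.b.(0 + X))\{b})))\{b} has moves ·
Trace ⟨aa⟩ through P, begin at {p0}:
  [1] a ⇒ {p1}
  [2] a ⇒ {p2}
  — P admits the full trace.
Trace ⟨aa⟩ through Q, begin at {q0}:
  [1] a ⇒ {q1}
  [2] a ⇒ ∅ (Q stuck)

aa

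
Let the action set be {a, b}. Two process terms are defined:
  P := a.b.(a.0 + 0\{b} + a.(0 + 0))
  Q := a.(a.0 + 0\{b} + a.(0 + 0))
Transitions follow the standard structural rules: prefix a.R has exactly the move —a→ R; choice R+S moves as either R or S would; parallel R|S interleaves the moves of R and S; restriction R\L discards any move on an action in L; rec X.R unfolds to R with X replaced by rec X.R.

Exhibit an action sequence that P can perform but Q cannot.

Reachable graph of P (5 states):
  s0 = a.b.(a.0 + 0\{b} + a.(0 + 0)) → -a-> s1
  s1 = b.(a.0 + 0\{b} + a.(0 + 0)) → -b-> s2
  s2 = a.0 + 0\{b} + a.(0 + 0) → -a-> s3, -a-> s4
  s3 = 0 → (no moves)
  s4 = 0 + 0 → (no moves)
Reachable graph of Q (4 states):
  t0 = a.(a.0 + 0\{b} + a.(0 + 0)) → -a-> t1
  t1 = a.0 + 0\{b} + a.(0 + 0) → -a-> t2, -a-> t3
  t2 = 0 → (no moves)
  t3 = 0 + 0 → (no moves)
Executing ab from P (initial set {s0}):
  [1] a ⇒ {s1}
  [2] b ⇒ {s2}
  — P admits the full trace.
Executing ab from Q (initial set {t0}):
  [1] a ⇒ {t1}
  [2] b ⇒ ∅  — Q cannot continue

ab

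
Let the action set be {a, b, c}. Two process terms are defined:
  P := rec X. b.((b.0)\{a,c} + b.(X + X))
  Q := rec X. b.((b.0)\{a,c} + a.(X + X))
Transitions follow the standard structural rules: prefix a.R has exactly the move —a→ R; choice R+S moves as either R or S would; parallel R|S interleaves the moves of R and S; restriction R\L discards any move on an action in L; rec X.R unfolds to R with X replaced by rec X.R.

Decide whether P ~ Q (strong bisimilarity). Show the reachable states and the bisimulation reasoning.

not bisimilar

Reachable graph of P (4 states):
  u0 = rec X. b.((b.0)\{a,c} + b.(X + X)) → —b→ u1
  u1 = (b.0)\{a,c} + b.((rec X. b.((b.0)\{a,c} + b.(X + X))) + (rec X. b.((b.0)\{a,c} + b.(X + X)))) → —b→ u2, —b→ u3
  u2 = (rec X. b.((b.0)\{a,c} + b.(X + X))) + (rec X. b.((b.0)\{a,c} + b.(X + X))) → —b→ u1
  u3 = 0\{a,c} → (no moves)
Reachable graph of Q (4 states):
  v0 = rec X. b.((b.0)\{a,c} + a.(X + X)) → —b→ v1
  v1 = (b.0)\{a,c} + a.((rec X. b.((b.0)\{a,c} + a.(X + X))) + (rec X. b.((b.0)\{a,c} + a.(X + X)))) → —a→ v2, —b→ v3
  v2 = (rec X. b.((b.0)\{a,c} + a.(X + X))) + (rec X. b.((b.0)\{a,c} + a.(X + X))) → —b→ v1
  v3 = 0\{a,c} → (no moves)
Partition-refinement fixed point:
  B0 = {u0, u2}
  B1 = {u1}
  B2 = {u3, v3}
  B3 = {v0, v2}
  B4 = {v1}
u0 ∈ B0, v0 ∈ B3 → different blocks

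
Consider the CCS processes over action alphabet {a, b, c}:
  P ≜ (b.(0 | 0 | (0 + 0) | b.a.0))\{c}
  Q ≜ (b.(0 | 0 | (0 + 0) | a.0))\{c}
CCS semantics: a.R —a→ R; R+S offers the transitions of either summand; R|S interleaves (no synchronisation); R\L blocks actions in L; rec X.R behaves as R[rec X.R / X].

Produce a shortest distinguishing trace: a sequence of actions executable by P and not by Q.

P's transition system — 4 states:
  u0 = (b.(0 | 0 | (0 + 0) | b.a.0))\{c} has moves =b=> u1
  u1 = (0 | 0 | (0 + 0) | b.a.0)\{c} has moves =b=> u2
  u2 = (0 | 0 | (0 + 0) | a.0)\{c} has moves =a=> u3
  u3 = (0 | 0 | (0 + 0) | 0)\{c} has moves ·
Q's transition system — 3 states:
  v0 = (b.(0 | 0 | (0 + 0) | a.0))\{c} has moves =b=> v1
  v1 = (0 | 0 | (0 + 0) | a.0)\{c} has moves =a=> v2
  v2 = (0 | 0 | (0 + 0) | 0)\{c} has moves ·
Trace ⟨bb⟩ through P, begin at {u0}:
  [1] b ⇒ {u1}
  [2] b ⇒ {u2}
  ✓ P
Trace ⟨bb⟩ through Q, begin at {v0}:
  [1] b ⇒ {v1}
  [2] b ⇒ ∅ (Q stuck)

bb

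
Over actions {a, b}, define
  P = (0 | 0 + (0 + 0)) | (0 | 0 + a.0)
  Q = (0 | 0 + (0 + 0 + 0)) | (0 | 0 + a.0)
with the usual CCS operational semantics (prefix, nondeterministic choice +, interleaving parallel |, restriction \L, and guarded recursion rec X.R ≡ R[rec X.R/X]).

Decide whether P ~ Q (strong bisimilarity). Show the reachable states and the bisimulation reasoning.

YES

P's transition system — 2 states:
  p0 = (0 | 0 + (0 + 0)) | (0 | 0 + a.0) → ··a··> p1
  p1 = (0 | 0 + (0 + 0)) | 0 → stopped
Q's transition system — 2 states:
  q0 = (0 | 0 + (0 + 0 + 0)) | (0 | 0 + a.0) → ··a··> q1
  q1 = (0 | 0 + (0 + 0 + 0)) | 0 → stopped
Partition-refinement fixed point:
  B0 = {p0, q0}
  B1 = {p1, q1}
p0 ∈ B0, q0 ∈ B0 → same block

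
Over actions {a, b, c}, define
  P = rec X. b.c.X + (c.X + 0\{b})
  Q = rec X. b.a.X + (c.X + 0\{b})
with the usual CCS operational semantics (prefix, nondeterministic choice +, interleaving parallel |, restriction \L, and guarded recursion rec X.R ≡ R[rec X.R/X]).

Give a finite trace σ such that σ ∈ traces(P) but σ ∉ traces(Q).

Reachable graph of P (2 states):
  m0 = rec X. b.c.X + (c.X + 0\{b}) :: =b=> m1, =c=> m0
  m1 = c.(rec X. b.c.X + (c.X + 0\{b})) :: =c=> m0
Reachable graph of Q (2 states):
  n0 = rec X. b.a.X + (c.X + 0\{b}) :: =b=> n1, =c=> n0
  n1 = a.(rec X. b.a.X + (c.X + 0\{b})) :: =a=> n0
Executing bc from P (initial set {m0}):
  [1] b ⇒ {m1}
  [2] c ⇒ {m0}
  ✓ P
Executing bc from Q (initial set {n0}):
  [1] b ⇒ {n1}
  [2] c ⇒ ∅  — Q cannot continue

bc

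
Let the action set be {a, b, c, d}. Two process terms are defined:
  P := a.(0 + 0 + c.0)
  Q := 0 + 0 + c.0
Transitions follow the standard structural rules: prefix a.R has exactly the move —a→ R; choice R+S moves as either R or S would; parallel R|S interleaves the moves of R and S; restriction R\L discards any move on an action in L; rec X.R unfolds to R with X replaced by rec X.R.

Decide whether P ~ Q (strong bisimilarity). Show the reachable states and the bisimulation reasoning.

P's transition system — 3 states:
  s0 = a.(0 + 0 + c.0) | —a→ s1
  s1 = 0 + 0 + c.0 | —c→ s2
  s2 = 0 | stopped
Q's transition system — 2 states:
  t0 = 0 + 0 + c.0 | —c→ t1
  t1 = 0 | stopped
Bisimilarity quotient blocks:
  B0 = {s0}
  B1 = {s1, t0}
  B2 = {s2, t1}
s0 ∈ B0, t0 ∈ B1 → different blocks

not bisimilar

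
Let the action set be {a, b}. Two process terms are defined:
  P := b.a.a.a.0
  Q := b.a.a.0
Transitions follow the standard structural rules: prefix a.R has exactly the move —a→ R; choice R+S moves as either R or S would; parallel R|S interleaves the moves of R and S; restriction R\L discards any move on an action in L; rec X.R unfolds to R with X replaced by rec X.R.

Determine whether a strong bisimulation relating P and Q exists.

P ≁ Q

P's transition system — 5 states:
  u0 = b.a.a.a.0 has moves --b--▸ u1
  u1 = a.a.a.0 has moves --a--▸ u2
  u2 = a.a.0 has moves --a--▸ u3
  u3 = a.0 has moves --a--▸ u4
  u4 = 0 has moves stopped
Q's transition system — 4 states:
  v0 = b.a.a.0 has moves --b--▸ v1
  v1 = a.a.0 has moves --a--▸ v2
  v2 = a.0 has moves --a--▸ v3
  v3 = 0 has moves stopped
Coarsest stable partition (strong bisimilarity classes):
  B0 = {u0}
  B1 = {u1}
  B2 = {u2, v1}
  B3 = {u3, v2}
  B4 = {u4, v3}
  B5 = {v0}
u0 ∈ B0, v0 ∈ B5 → different blocks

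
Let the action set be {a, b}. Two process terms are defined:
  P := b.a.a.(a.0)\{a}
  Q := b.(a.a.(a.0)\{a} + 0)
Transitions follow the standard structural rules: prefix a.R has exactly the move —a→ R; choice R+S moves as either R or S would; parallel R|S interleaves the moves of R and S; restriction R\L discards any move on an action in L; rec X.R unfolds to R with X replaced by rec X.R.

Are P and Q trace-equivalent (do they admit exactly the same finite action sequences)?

P's transition system — 4 states:
  u0 = b.a.a.(a.0)\{a} ⊢ =b=> u1
  u1 = a.a.(a.0)\{a} ⊢ =a=> u2
  u2 = a.(a.0)\{a} ⊢ =a=> u3
  u3 = (a.0)\{a} ⊢ ·
Q's transition system — 4 states:
  v0 = b.(a.a.(a.0)\{a} + 0) ⊢ =b=> v1
  v1 = a.a.(a.0)\{a} + 0 ⊢ =a=> v2
  v2 = a.(a.0)\{a} ⊢ =a=> v3
  v3 = (a.0)\{a} ⊢ ·
Partition-refinement fixed point:
  B0 = {u0, v0}
  B1 = {u1, v1}
  B2 = {u2, v2}
  B3 = {u3, v3}
u0 ∈ B0, v0 ∈ B0 → same block
Bisimilar ⇒ trace-equivalent.

traces(P) = traces(Q)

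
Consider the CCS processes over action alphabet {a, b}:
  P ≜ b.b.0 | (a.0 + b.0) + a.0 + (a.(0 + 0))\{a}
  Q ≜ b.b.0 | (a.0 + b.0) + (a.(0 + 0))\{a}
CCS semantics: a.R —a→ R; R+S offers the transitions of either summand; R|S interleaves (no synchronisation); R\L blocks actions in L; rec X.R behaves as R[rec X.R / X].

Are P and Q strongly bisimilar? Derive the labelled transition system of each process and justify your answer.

Reachable graph of P (7 states):
  u0 = b.b.0 | (a.0 + b.0) + a.0 + (a.(0 + 0))\{a} | --a--▸ u1, --a--▸ u2, --b--▸ u2, --b--▸ u3
  u1 = 0 | (no moves)
  u2 = b.b.0 | 0 | --b--▸ u4
  u3 = b.0 | (a.0 + b.0) | --a--▸ u4, --b--▸ u4, --b--▸ u5
  u4 = b.0 | 0 | --b--▸ u6
  u5 = 0 | (a.0 + b.0) | --a--▸ u6, --b--▸ u6
  u6 = 0 | 0 | (no moves)
Reachable graph of Q (6 states):
  v0 = b.b.0 | (a.0 + b.0) + (a.(0 + 0))\{a} | --a--▸ v1, --b--▸ v1, --b--▸ v2
  v1 = b.b.0 | 0 | --b--▸ v3
  v2 = b.0 | (a.0 + b.0) | --a--▸ v3, --b--▸ v3, --b--▸ v4
  v3 = b.0 | 0 | --b--▸ v5
  v4 = 0 | (a.0 + b.0) | --a--▸ v5, --b--▸ v5
  v5 = 0 | 0 | (no moves)
Coarsest stable partition (strong bisimilarity classes):
  B0 = {u0}
  B1 = {u2, v1}
  B2 = {u4, v3}
  B3 = {u1, u6, v5}
  B4 = {u3, v2}
  B5 = {u5, v4}
  B6 = {v0}
u0 ∈ B0, v0 ∈ B6 → different blocks

NO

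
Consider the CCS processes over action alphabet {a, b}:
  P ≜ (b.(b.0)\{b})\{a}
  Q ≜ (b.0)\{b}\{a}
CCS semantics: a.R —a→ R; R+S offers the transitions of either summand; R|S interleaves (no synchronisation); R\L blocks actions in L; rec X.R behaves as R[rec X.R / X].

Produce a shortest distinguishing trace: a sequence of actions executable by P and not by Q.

LTS(P): 2 reachable states
  u0 = (b.(b.0)\{b})\{a} → =b=> u1
  u1 = (b.0)\{b}\{a} → stopped
LTS(Q): 1 reachable states
  v0 = (b.0)\{b}\{a} → stopped
Trace ⟨b⟩ through P, begin at {u0}:
  step 1 (b): {u1}
  ✓ P
Trace ⟨b⟩ through Q, begin at {v0}:
  step 1 (b): ∅ (Q stuck)

b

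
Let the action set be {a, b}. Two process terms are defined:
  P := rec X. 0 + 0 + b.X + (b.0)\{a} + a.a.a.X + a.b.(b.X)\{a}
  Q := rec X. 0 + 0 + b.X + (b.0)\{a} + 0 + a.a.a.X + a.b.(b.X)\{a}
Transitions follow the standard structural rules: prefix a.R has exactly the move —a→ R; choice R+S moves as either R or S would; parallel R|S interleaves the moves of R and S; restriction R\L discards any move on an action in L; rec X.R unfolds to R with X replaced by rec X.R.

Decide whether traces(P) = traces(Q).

P's transition system — 8 states:
  u0 = rec X. 0 + 0 + b.X + (b.0)\{a} + a.a.a.X + a.b.(b.X)\{a} :: =a=> u1, =a=> u2, =b=> u0, =b=> u3
  u1 = a.a.(rec X. 0 + 0 + b.X + (b.0)\{a} + a.a.a.X + a.b.(b.X)\{a}) :: =a=> u4
  u2 = b.(b.(rec X. 0 + 0 + b.X + (b.0)\{a} + a.a.a.X + a.b.(b.X)\{a}))\{a} :: =b=> u5
  u3 = 0\{a} :: ·
  u4 = a.(rec X. 0 + 0 + b.X + (b.0)\{a} + a.a.a.X + a.b.(b.X)\{a}) :: =a=> u0
  u5 = (b.(rec X. 0 + 0 + b.X + (b.0)\{a} + a.a.a.X + a.b.(b.X)\{a}))\{a} :: =b=> u6
  u6 = (rec X. 0 + 0 + b.X + (b.0)\{a} + a.a.a.X + a.b.(b.X)\{a})\{a} :: =b=> u6, =b=> u7
  u7 = 0\{a}\{a} :: ·
Q's transition system — 8 states:
  v0 = rec X. 0 + 0 + b.X + (b.0)\{a} + 0 + a.a.a.X + a.b.(b.X)\{a} :: =a=> v1, =a=> v2, =b=> v0, =b=> v3
  v1 = a.a.(rec X. 0 + 0 + b.X + (b.0)\{a} + 0 + a.a.a.X + a.b.(b.X)\{a}) :: =a=> v4
  v2 = b.(b.(rec X. 0 + 0 + b.X + (b.0)\{a} + 0 + a.a.a.X + a.b.(b.X)\{a}))\{a} :: =b=> v5
  v3 = 0\{a} :: ·
  v4 = a.(rec X. 0 + 0 + b.X + (b.0)\{a} + 0 + a.a.a.X + a.b.(b.X)\{a}) :: =a=> v0
  v5 = (b.(rec X. 0 + 0 + b.X + (b.0)\{a} + 0 + a.a.a.X + a.b.(b.X)\{a}))\{a} :: =b=> v6
  v6 = (rec X. 0 + 0 + b.X + (b.0)\{a} + 0 + a.a.a.X + a.b.(b.X)\{a})\{a} :: =b=> v6, =b=> v7
  v7 = 0\{a}\{a} :: ·
Partition-refinement fixed point:
  B0 = {u0, v0}
  B1 = {u3, u7, v3, v7}
  B2 = {u2, v2}
  B3 = {u5, v5}
  B4 = {u6, v6}
  B5 = {u1, v1}
  B6 = {u4, v4}
u0 ∈ B0, v0 ∈ B0 → same block
Bisimilar ⇒ trace-equivalent.

trace-equivalent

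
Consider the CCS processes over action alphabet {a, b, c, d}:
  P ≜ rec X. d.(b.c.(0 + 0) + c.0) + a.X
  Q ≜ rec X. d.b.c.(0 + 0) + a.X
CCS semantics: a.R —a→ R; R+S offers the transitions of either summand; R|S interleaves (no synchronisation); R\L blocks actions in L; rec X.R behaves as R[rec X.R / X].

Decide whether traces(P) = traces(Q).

Reachable graph of P (5 states):
  p0 = rec X. d.(b.c.(0 + 0) + c.0) + a.X has moves —a→ p0, —d→ p1
  p1 = b.c.(0 + 0) + c.0 has moves —b→ p2, —c→ p3
  p2 = c.(0 + 0) has moves —c→ p4
  p3 = 0 has moves ·
  p4 = 0 + 0 has moves ·
Reachable graph of Q (4 states):
  q0 = rec X. d.b.c.(0 + 0) + a.X has moves —a→ q0, —d→ q1
  q1 = b.c.(0 + 0) has moves —b→ q2
  q2 = c.(0 + 0) has moves —c→ q3
  q3 = 0 + 0 has moves ·
Trace ⟨dc⟩ through P, begin at {p0}:
  after d @ step 1: {p1}
  after c @ step 2: {p3}
  P completes σ.
Trace ⟨dc⟩ through Q, begin at {q0}:
  after d @ step 1: {q1}
  after c @ step 2: ∅ (Q stuck)

traces(P) ≠ traces(Q) — witness ⟨dc⟩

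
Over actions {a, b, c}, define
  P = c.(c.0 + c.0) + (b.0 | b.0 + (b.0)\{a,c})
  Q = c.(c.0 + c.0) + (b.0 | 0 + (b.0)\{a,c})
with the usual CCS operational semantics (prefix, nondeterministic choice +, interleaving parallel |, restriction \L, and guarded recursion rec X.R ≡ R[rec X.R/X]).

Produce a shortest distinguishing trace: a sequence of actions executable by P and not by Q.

Reachable graph of P (7 states):
  p0 = c.(c.0 + c.0) + (b.0 | b.0 + (b.0)\{a,c}) ⊢ --b--▸ p1, --b--▸ p2, --b--▸ p3, --c--▸ p4
  p1 = 0 | b.0 ⊢ --b--▸ p5
  p2 = 0\{a,c} ⊢ (no moves)
  p3 = b.0 | 0 ⊢ --b--▸ p5
  p4 = c.0 + c.0 ⊢ --c--▸ p6
  p5 = 0 | 0 ⊢ (no moves)
  p6 = 0 ⊢ (no moves)
Reachable graph of Q (5 states):
  q0 = c.(c.0 + c.0) + (b.0 | 0 + (b.0)\{a,c}) ⊢ --b--▸ q1, --b--▸ q2, --c--▸ q3
  q1 = 0 | 0 ⊢ (no moves)
  q2 = 0\{a,c} ⊢ (no moves)
  q3 = c.0 + c.0 ⊢ --c--▸ q4
  q4 = 0 ⊢ (no moves)
Executing bb from P (initial set {p0}):
  step 1 (b): {p1, p2, p3}
  step 2 (b): {p5}
  P completes σ.
Executing bb from Q (initial set {q0}):
  step 1 (b): {q1, q2}
  step 2 (b): ∅ (Q stuck)

bb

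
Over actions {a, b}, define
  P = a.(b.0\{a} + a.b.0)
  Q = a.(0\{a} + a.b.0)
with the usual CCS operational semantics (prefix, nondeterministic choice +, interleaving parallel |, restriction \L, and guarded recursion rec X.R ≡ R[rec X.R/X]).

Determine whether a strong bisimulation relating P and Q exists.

Reachable graph of P (5 states):
  m0 = a.(b.0\{a} + a.b.0) ⊢ —a→ m1
  m1 = b.0\{a} + a.b.0 ⊢ —a→ m2, —b→ m3
  m2 = b.0 ⊢ —b→ m4
  m3 = 0\{a} ⊢ deadlocked
  m4 = 0 ⊢ deadlocked
Reachable graph of Q (4 states):
  n0 = a.(0\{a} + a.b.0) ⊢ —a→ n1
  n1 = 0\{a} + a.b.0 ⊢ —a→ n2
  n2 = b.0 ⊢ —b→ n3
  n3 = 0 ⊢ deadlocked
Bisimilarity quotient blocks:
  B0 = {m0}
  B1 = {m1}
  B2 = {m3, m4, n3}
  B3 = {m2, n2}
  B4 = {n0}
  B5 = {n1}
m0 ∈ B0, n0 ∈ B4 → different blocks

not bisimilar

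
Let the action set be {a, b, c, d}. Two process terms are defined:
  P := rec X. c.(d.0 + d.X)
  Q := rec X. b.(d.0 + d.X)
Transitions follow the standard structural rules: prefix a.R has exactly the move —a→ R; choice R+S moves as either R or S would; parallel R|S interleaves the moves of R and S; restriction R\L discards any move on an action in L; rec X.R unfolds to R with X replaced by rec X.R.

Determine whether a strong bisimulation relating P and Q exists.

LTS(P): 3 reachable states
  u0 = rec X. c.(d.0 + d.X) :: --c--▸ u1
  u1 = d.0 + d.(rec X. c.(d.0 + d.X)) :: --d--▸ u0, --d--▸ u2
  u2 = 0 :: deadlocked
LTS(Q): 3 reachable states
  v0 = rec X. b.(d.0 + d.X) :: --b--▸ v1
  v1 = d.0 + d.(rec X. b.(d.0 + d.X)) :: --d--▸ v0, --d--▸ v2
  v2 = 0 :: deadlocked
Bisimilarity quotient blocks:
  B0 = {u0}
  B1 = {u1}
  B2 = {u2, v2}
  B3 = {v0}
  B4 = {v1}
u0 ∈ B0, v0 ∈ B3 → different blocks

P ≁ Q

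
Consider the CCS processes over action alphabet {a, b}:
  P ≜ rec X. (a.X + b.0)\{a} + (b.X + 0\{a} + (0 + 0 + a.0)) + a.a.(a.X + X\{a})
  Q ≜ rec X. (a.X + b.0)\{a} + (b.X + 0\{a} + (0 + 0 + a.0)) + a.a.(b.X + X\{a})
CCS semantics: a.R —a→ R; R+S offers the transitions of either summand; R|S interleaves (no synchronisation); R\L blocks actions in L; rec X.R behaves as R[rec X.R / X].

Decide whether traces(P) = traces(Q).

P's transition system — 7 states:
  s0 = rec X. (a.X + b.0)\{a} + (b.X + 0\{a} + (0 + 0 + a.0)) + a.a.(a.X + X\{a}) :: --a--▸ s1, --a--▸ s2, --b--▸ s0, --b--▸ s3
  s1 = 0 :: (no moves)
  s2 = a.(a.(rec X. (a.X + b.0)\{a} + (b.X + 0\{a} + (0 + 0 + a.0)) + a.a.(a.X + X\{a})) + (rec X. (a.X + b.0)\{a} + (b.X + 0\{a} + (0 + 0 + a.0)) + a.a.(a.X + X\{a}))\{a}) :: --a--▸ s4
  s3 = 0\{a} :: (no moves)
  s4 = a.(rec X. (a.X + b.0)\{a} + (b.X + 0\{a} + (0 + 0 + a.0)) + a.a.(a.X + X\{a})) + (rec X. (a.X + b.0)\{a} + (b.X + 0\{a} + (0 + 0 + a.0)) + a.a.(a.X + X\{a}))\{a} :: --a--▸ s0, --b--▸ s5, --b--▸ s6
  s5 = (rec X. (a.X + b.0)\{a} + (b.X + 0\{a} + (0 + 0 + a.0)) + a.a.(a.X + X\{a}))\{a} :: --b--▸ s5, --b--▸ s6
  s6 = 0\{a}\{a} :: (no moves)
Q's transition system — 7 states:
  t0 = rec X. (a.X + b.0)\{a} + (b.X + 0\{a} + (0 + 0 + a.0)) + a.a.(b.X + X\{a}) :: --a--▸ t1, --a--▸ t2, --b--▸ t0, --b--▸ t3
  t1 = 0 :: (no moves)
  t2 = a.(b.(rec X. (a.X + b.0)\{a} + (b.X + 0\{a} + (0 + 0 + a.0)) + a.a.(b.X + X\{a})) + (rec X. (a.X + b.0)\{a} + (b.X + 0\{a} + (0 + 0 + a.0)) + a.a.(b.X + X\{a}))\{a}) :: --a--▸ t4
  t3 = 0\{a} :: (no moves)
  t4 = b.(rec X. (a.X + b.0)\{a} + (b.X + 0\{a} + (0 + 0 + a.0)) + a.a.(b.X + X\{a})) + (rec X. (a.X + b.0)\{a} + (b.X + 0\{a} + (0 + 0 + a.0)) + a.a.(b.X + X\{a}))\{a} :: --b--▸ t0, --b--▸ t5, --b--▸ t6
  t5 = (rec X. (a.X + b.0)\{a} + (b.X + 0\{a} + (0 + 0 + a.0)) + a.a.(b.X + X\{a}))\{a} :: --b--▸ t5, --b--▸ t6
  t6 = 0\{a}\{a} :: (no moves)
Executing aaa from P (initial set {s0}):
  [1] a ⇒ {s1, s2}
  [2] a ⇒ {s4}
  [3] a ⇒ {s0}
  P completes σ.
Executing aaa from Q (initial set {t0}):
  [1] a ⇒ {t1, t2}
  [2] a ⇒ {t4}
  [3] a ⇒ no successor for Q

NO — witness ⟨aaa⟩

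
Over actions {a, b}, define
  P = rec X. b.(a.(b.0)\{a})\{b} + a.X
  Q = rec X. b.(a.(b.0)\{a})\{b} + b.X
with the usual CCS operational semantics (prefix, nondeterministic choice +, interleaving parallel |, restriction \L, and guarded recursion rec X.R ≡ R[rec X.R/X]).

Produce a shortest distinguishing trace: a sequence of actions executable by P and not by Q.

LTS(P): 3 reachable states
  u0 = rec X. b.(a.(b.0)\{a})\{b} + a.X :: —a→ u0, —b→ u1
  u1 = (a.(b.0)\{a})\{b} :: —a→ u2
  u2 = (b.0)\{a}\{b} :: ∅
LTS(Q): 3 reachable states
  v0 = rec X. b.(a.(b.0)\{a})\{b} + b.X :: —b→ v0, —b→ v1
  v1 = (a.(b.0)\{a})\{b} :: —a→ v2
  v2 = (b.0)\{a}\{b} :: ∅
Run σ = ⟨a⟩ on P: start {u0}
  after a @ step 1: {u0}
  ✓ P
Run σ = ⟨a⟩ on Q: start {v0}
  after a @ step 1: ∅ (Q stuck)

a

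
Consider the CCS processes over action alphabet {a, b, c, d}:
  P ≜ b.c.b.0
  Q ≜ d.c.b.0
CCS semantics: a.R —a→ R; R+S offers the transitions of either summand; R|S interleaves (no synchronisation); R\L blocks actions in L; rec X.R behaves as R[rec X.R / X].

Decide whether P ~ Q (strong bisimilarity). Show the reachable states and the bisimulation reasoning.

Reachable graph of P (4 states):
  p0 = b.c.b.0 :: —b→ p1
  p1 = c.b.0 :: —c→ p2
  p2 = b.0 :: —b→ p3
  p3 = 0 :: deadlocked
Reachable graph of Q (4 states):
  q0 = d.c.b.0 :: —d→ q1
  q1 = c.b.0 :: —c→ q2
  q2 = b.0 :: —b→ q3
  q3 = 0 :: deadlocked
Partition-refinement fixed point:
  B0 = {p0}
  B1 = {p1, q1}
  B2 = {p2, q2}
  B3 = {p3, q3}
  B4 = {q0}
p0 ∈ B0, q0 ∈ B4 → different blocks

not bisimilar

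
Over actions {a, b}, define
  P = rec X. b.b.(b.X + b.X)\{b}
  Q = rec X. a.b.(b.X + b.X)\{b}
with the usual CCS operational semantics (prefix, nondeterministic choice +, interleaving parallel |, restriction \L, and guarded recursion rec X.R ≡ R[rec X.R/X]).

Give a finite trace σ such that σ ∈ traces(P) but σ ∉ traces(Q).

Reachable graph of P (3 states):
  m0 = rec X. b.b.(b.X + b.X)\{b} has moves --b--▸ m1
  m1 = b.(b.(rec X. b.b.(b.X + b.X)\{b}) + b.(rec X. b.b.(b.X + b.X)\{b}))\{b} has moves --b--▸ m2
  m2 = (b.(rec X. b.b.(b.X + b.X)\{b}) + b.(rec X. b.b.(b.X + b.X)\{b}))\{b} has moves ∅
Reachable graph of Q (3 states):
  n0 = rec X. a.b.(b.X + b.X)\{b} has moves --a--▸ n1
  n1 = b.(b.(rec X. a.b.(b.X + b.X)\{b}) + b.(rec X. a.b.(b.X + b.X)\{b}))\{b} has moves --b--▸ n2
  n2 = (b.(rec X. a.b.(b.X + b.X)\{b}) + b.(rec X. a.b.(b.X + b.X)\{b}))\{b} has moves ∅
Run σ = ⟨b⟩ on P: start {m0}
  after b @ step 1: {m1}
  P completes σ.
Run σ = ⟨b⟩ on Q: start {n0}
  after b @ step 1: ∅ (Q stuck)

b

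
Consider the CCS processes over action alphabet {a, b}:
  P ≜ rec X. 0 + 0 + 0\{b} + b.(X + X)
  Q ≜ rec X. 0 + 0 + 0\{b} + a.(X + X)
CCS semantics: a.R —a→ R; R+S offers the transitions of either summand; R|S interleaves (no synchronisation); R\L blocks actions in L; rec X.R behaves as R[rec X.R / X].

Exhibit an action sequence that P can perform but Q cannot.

b

Reachable graph of P (2 states):
  u0 = rec X. 0 + 0 + 0\{b} + b.(X + X) → --b--▸ u1
  u1 = (rec X. 0 + 0 + 0\{b} + b.(X + X)) + (rec X. 0 + 0 + 0\{b} + b.(X + X)) → --b--▸ u1
Reachable graph of Q (2 states):
  v0 = rec X. 0 + 0 + 0\{b} + a.(X + X) → --a--▸ v1
  v1 = (rec X. 0 + 0 + 0\{b} + a.(X + X)) + (rec X. 0 + 0 + 0\{b} + a.(X + X)) → --a--▸ v1
Run σ = ⟨b⟩ on P: start {u0}
  [1] b ⇒ {u1}
  ✓ P
Run σ = ⟨b⟩ on Q: start {v0}
  [1] b ⇒ ∅ (Q stuck)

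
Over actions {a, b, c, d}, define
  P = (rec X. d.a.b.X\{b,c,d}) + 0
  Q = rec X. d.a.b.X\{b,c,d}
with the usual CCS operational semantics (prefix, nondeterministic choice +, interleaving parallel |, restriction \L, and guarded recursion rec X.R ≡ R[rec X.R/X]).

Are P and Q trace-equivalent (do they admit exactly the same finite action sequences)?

trace-equivalent

Reachable graph of P (4 states):
  s0 = (rec X. d.a.b.X\{b,c,d}) + 0 | —d→ s1
  s1 = a.b.(rec X. d.a.b.X\{b,c,d})\{b,c,d} | —a→ s2
  s2 = b.(rec X. d.a.b.X\{b,c,d})\{b,c,d} | —b→ s3
  s3 = (rec X. d.a.b.X\{b,c,d})\{b,c,d} | ·
Reachable graph of Q (4 states):
  t0 = rec X. d.a.b.X\{b,c,d} | —d→ t1
  t1 = a.b.(rec X. d.a.b.X\{b,c,d})\{b,c,d} | —a→ t2
  t2 = b.(rec X. d.a.b.X\{b,c,d})\{b,c,d} | —b→ t3
  t3 = (rec X. d.a.b.X\{b,c,d})\{b,c,d} | ·
Bisimilarity quotient blocks:
  B0 = {s0, t0}
  B1 = {s1, t1}
  B2 = {s2, t2}
  B3 = {s3, t3}
s0 ∈ B0, t0 ∈ B0 → same block
Bisimilar ⇒ trace-equivalent.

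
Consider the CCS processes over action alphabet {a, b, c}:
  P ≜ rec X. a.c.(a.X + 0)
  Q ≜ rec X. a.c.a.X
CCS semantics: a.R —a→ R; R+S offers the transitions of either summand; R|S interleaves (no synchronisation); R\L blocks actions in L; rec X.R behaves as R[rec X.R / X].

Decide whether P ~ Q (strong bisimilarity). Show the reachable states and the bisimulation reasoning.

bisimilar

LTS(P): 3 reachable states
  u0 = rec X. a.c.(a.X + 0) | =a=> u1
  u1 = c.(a.(rec X. a.c.(a.X + 0)) + 0) | =c=> u2
  u2 = a.(rec X. a.c.(a.X + 0)) + 0 | =a=> u0
LTS(Q): 3 reachable states
  v0 = rec X. a.c.a.X | =a=> v1
  v1 = c.a.(rec X. a.c.a.X) | =c=> v2
  v2 = a.(rec X. a.c.a.X) | =a=> v0
Coarsest stable partition (strong bisimilarity classes):
  B0 = {u0, v0}
  B1 = {u1, v1}
  B2 = {u2, v2}
u0 ∈ B0, v0 ∈ B0 → same block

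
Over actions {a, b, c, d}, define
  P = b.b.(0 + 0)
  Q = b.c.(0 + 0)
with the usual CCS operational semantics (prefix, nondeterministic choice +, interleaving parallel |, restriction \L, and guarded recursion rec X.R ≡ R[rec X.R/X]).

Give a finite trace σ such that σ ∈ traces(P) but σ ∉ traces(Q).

P's transition system — 3 states:
  s0 = b.b.(0 + 0) ⊢ =b=> s1
  s1 = b.(0 + 0) ⊢ =b=> s2
  s2 = 0 + 0 ⊢ ∅
Q's transition system — 3 states:
  t0 = b.c.(0 + 0) ⊢ =b=> t1
  t1 = c.(0 + 0) ⊢ =c=> t2
  t2 = 0 + 0 ⊢ ∅
Run σ = ⟨bb⟩ on P: start {s0}
  after b @ step 1: {s1}
  after b @ step 2: {s2}
  ✓ P
Run σ = ⟨bb⟩ on Q: start {t0}
  after b @ step 1: {t1}
  after b @ step 2: ∅ (Q stuck)

bb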